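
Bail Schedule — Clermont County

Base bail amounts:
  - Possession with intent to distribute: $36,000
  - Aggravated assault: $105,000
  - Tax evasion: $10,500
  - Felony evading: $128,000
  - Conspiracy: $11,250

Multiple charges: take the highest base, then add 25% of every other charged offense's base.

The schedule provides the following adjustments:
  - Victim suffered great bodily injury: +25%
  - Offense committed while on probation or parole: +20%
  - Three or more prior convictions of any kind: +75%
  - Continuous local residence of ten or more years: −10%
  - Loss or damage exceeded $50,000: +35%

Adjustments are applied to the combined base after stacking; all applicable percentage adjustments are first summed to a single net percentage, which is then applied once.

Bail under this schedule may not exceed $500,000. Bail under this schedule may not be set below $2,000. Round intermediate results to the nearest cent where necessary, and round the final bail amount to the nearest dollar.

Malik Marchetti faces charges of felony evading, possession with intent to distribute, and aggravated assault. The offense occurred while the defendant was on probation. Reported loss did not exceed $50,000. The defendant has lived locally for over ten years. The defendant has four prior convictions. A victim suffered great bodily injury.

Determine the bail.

Base amounts from the schedule: felony evading $128,000; possession with intent to distribute $36,000; aggravated assault $105,000.
Stacking rule: highest base plus 25% of each additional charge. Highest is felony evading at $128,000. Additional: $36,000 × 25% = $9,000; $105,000 × 25% = $26,250. Combined base = $128,000 + $35,250 = $163,250.
Net percentage adjustment: +25% +20% +75% −10% = +110%. $163,250 × 2.1 = $342,825.
$342,825 is within the $500,000 maximum.
$342,825 is at or above the $2,000 minimum.

$342,825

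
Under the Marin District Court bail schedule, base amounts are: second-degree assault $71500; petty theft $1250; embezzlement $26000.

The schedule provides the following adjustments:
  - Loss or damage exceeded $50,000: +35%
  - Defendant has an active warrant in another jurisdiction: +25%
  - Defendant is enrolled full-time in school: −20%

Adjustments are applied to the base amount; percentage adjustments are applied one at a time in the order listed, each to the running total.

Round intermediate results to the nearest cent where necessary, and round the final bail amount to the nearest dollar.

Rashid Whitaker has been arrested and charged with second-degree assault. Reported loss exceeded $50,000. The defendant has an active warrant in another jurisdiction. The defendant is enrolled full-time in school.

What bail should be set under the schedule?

Base amounts from the schedule: second-degree assault $71500.
Single charge. Combined base = $71500.
Loss or damage exceeded $50,000 (+35%): $71500 × 1.35 = $96525.
Defendant has an active warrant in another jurisdiction (+25%): $96525 × 1.25 = $120656.25.
Defendant is enrolled full-time in school (−20%): $120656.25 × 0.8 = $96525.

$96525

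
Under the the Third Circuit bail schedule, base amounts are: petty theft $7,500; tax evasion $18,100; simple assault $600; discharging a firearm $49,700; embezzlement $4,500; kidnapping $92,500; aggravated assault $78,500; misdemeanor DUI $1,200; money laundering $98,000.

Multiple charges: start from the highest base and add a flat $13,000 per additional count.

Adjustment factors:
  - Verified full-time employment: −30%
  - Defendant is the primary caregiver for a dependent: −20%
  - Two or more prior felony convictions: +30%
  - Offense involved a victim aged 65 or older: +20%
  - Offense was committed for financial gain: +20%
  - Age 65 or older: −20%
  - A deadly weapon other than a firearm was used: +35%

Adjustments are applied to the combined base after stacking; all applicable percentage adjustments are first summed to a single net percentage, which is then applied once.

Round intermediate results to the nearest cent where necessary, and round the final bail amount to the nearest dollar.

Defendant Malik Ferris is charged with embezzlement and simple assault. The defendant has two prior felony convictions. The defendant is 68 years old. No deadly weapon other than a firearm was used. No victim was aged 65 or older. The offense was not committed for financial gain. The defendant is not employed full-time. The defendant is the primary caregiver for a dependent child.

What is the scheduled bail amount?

$15,750

Base amounts from the schedule: embezzlement $4,500; simple assault $600.
Stacking rule: highest base plus $13,000 per additional charge. Highest is embezzlement at $4,500; 1 additional charge → +$13,000. Combined base = $17,500.
Net percentage adjustment: −20% +30% −20% = −10%. $17,500 × 0.9 = $15,750.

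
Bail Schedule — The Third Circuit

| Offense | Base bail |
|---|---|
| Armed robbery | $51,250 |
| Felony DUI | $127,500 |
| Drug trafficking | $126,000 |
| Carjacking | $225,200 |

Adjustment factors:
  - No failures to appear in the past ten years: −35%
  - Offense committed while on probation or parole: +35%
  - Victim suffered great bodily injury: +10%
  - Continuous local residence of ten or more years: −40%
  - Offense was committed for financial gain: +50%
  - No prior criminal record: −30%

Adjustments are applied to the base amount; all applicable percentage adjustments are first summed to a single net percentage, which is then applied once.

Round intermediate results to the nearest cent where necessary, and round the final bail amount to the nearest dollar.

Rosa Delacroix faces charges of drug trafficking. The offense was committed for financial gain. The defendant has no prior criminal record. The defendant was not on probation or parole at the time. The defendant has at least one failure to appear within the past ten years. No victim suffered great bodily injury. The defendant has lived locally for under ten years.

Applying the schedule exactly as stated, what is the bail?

Base amounts from the schedule: drug trafficking $126,000.
Single charge. Combined base = $126,000.
Net percentage adjustment: +50% −30% = +20%. $126,000 × 1.2 = $151,200.

$151,200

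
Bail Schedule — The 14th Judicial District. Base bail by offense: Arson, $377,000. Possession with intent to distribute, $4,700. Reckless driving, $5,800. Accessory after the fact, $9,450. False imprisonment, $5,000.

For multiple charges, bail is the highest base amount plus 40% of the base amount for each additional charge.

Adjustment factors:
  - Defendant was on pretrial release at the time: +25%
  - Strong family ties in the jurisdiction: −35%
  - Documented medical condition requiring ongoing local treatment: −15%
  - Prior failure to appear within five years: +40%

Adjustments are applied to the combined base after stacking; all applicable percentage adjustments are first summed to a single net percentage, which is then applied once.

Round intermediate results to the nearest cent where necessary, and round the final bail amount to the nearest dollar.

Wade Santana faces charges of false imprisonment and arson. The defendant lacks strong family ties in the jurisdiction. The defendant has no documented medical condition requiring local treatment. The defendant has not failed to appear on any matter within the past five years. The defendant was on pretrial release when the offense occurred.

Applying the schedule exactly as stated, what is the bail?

Base amounts from the schedule: false imprisonment $5,000; arson $377,000.
Stacking rule: highest base plus 40% of each additional charge. Highest is arson at $377,000. Additional: $5,000 × 40% = $2,000. Combined base = $377,000 + $2,000 = $379,000.
Defendant was on pretrial release at the time (+25%): $379,000 × 1.25 = $473,750.

$473,750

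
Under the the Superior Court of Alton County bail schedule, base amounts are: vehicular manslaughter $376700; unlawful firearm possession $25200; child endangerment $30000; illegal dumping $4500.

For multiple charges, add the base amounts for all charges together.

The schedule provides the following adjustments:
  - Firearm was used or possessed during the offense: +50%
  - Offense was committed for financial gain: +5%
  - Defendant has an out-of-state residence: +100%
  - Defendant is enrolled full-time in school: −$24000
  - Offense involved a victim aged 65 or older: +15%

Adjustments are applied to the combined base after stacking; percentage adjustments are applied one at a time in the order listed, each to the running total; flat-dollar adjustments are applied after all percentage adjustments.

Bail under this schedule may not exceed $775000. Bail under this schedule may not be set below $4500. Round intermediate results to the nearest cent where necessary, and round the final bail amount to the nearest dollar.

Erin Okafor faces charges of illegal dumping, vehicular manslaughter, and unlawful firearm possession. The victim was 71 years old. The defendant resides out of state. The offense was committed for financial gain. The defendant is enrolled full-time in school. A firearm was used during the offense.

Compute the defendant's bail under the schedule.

Base amounts from the schedule: illegal dumping $4500; vehicular manslaughter $376700; unlawful firearm possession $25200.
Stacking rule: sum of all bases. $4500 + $376700 + $25200 = $406400.
Firearm was used or possessed during the offense (+50%): $406400 × 1.5 = $609600.
Offense was committed for financial gain (+5%): $609600 × 1.05 = $640080.
Defendant has an out-of-state residence (+100%): $640080 × 2 = $1280160.
Offense involved a victim aged 65 or older (+15%): $1280160 × 1.15 = $1472184.
Defendant is enrolled full-time in school (−$24000 flat): $1472184 − $24000 = $1448184.
Result $1448184 exceeds the maximum of $775000; bail is capped at $775000.
$775000 is at or above the $4500 minimum.

$775000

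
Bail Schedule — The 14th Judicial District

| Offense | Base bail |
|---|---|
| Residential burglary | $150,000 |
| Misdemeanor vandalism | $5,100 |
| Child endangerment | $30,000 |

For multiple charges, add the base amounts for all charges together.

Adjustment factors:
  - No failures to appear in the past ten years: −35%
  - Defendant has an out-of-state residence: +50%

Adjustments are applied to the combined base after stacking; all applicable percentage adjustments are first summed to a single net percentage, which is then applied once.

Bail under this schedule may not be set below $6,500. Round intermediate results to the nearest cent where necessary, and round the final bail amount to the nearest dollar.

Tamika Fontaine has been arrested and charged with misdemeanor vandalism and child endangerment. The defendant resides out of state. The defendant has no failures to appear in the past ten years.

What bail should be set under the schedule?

Base amounts from the schedule: misdemeanor vandalism $5,100; child endangerment $30,000.
Stacking rule: sum of all bases. $5,100 + $30,000 = $35,100.
Net percentage adjustment: −35% +50% = +15%. $35,100 × 1.15 = $40,365.
$40,365 is at or above the $6,500 minimum.

$40,365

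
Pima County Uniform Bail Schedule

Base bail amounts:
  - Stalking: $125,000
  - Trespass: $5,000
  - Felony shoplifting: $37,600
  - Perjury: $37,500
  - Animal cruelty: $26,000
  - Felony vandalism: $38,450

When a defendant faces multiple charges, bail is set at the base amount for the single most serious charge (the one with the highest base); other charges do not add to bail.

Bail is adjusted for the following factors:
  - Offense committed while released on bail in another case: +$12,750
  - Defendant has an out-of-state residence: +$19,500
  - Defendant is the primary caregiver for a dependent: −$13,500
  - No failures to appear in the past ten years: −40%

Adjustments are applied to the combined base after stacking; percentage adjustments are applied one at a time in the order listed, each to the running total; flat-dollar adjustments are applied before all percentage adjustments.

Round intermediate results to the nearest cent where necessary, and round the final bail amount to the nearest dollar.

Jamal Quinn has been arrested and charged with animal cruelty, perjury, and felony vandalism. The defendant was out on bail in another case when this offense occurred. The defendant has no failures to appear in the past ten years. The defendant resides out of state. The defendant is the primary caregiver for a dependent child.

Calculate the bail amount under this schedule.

Base amounts from the schedule: animal cruelty $26,000; perjury $37,500; felony vandalism $38,450.
Stacking rule: use the highest base only. Highest is felony vandalism at $38,450. Combined base = $38,450.
Offense committed while released on bail in another case (+$12,750 flat): $38,450 + $12,750 = $51,200.
Defendant has an out-of-state residence (+$19,500 flat): $51,200 + $19,500 = $70,700.
Defendant is the primary caregiver for a dependent (−$13,500 flat): $70,700 − $13,500 = $57,200.
No failures to appear in the past ten years (−40%): $57,200 × 0.6 = $34,320.

$34,320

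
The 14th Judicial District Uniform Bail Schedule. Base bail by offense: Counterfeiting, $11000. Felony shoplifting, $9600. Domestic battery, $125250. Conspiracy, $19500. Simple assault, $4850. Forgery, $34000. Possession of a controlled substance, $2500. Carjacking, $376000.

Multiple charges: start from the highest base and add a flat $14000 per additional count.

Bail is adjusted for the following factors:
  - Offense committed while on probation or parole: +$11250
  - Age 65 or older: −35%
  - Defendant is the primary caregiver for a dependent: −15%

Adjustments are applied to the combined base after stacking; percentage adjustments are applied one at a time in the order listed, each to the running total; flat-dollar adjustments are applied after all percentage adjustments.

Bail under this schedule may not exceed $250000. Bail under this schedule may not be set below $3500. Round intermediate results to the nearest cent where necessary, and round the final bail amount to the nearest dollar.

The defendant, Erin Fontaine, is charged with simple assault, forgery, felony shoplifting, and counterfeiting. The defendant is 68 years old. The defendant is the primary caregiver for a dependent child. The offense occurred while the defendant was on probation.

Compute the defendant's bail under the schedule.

Base amounts from the schedule: simple assault $4850; forgery $34000; felony shoplifting $9600; counterfeiting $11000.
Stacking rule: highest base plus $14000 per additional charge. Highest is forgery at $34000; 3 additional charges → +$42000. Combined base = $76000.
Age 65 or older (−35%): $76000 × 0.65 = $49400.
Defendant is the primary caregiver for a dependent (−15%): $49400 × 0.85 = $41990.
Offense committed while on probation or parole (+$11250 flat): $41990 + $11250 = $53240.
$53240 is within the $250000 maximum.
$53240 is at or above the $3500 minimum.

$53240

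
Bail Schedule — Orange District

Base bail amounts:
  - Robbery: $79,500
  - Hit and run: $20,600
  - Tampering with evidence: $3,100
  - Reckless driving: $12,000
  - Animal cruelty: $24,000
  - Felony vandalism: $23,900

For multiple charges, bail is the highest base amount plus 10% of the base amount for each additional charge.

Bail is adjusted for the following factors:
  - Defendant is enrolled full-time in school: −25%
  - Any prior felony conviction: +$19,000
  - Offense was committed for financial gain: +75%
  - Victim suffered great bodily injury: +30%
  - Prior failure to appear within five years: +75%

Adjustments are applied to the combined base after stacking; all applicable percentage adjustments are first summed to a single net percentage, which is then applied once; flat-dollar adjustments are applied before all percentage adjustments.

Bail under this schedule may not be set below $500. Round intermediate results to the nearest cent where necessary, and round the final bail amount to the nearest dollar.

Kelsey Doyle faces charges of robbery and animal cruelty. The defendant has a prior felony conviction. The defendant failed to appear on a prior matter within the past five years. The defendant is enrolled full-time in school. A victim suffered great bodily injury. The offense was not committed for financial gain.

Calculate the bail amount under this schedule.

Base amounts from the schedule: robbery $79,500; animal cruelty $24,000.
Stacking rule: highest base plus 10% of each additional charge. Highest is robbery at $79,500. Additional: $24,000 × 10% = $2,400. Combined base = $79,500 + $2,400 = $81,900.
Any prior felony conviction (+$19,000 flat): $81,900 + $19,000 = $100,900.
Net percentage adjustment: −25% +30% +75% = +80%. $100,900 × 1.8 = $181,620.
$181,620 is at or above the $500 minimum.

$181,620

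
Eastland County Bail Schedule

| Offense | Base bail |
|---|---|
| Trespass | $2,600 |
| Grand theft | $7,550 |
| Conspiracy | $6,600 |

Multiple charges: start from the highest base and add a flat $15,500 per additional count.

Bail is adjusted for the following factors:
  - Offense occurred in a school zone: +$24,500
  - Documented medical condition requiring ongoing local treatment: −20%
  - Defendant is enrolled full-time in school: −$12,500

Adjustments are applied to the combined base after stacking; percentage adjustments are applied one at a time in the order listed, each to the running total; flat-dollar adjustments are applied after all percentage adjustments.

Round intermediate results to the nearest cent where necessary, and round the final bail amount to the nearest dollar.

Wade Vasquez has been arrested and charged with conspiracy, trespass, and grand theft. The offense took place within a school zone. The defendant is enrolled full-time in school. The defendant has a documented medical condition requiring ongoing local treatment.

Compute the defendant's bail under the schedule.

$42,840

Base amounts from the schedule: conspiracy $6,600; trespass $2,600; grand theft $7,550.
Stacking rule: highest base plus $15,500 per additional charge. Highest is grand theft at $7,550; 2 additional charges → +$31,000. Combined base = $38,550.
Documented medical condition requiring ongoing local treatment (−20%): $38,550 × 0.8 = $30,840.
Offense occurred in a school zone (+$24,500 flat): $30,840 + $24,500 = $55,340.
Defendant is enrolled full-time in school (−$12,500 flat): $55,340 − $12,500 = $42,840.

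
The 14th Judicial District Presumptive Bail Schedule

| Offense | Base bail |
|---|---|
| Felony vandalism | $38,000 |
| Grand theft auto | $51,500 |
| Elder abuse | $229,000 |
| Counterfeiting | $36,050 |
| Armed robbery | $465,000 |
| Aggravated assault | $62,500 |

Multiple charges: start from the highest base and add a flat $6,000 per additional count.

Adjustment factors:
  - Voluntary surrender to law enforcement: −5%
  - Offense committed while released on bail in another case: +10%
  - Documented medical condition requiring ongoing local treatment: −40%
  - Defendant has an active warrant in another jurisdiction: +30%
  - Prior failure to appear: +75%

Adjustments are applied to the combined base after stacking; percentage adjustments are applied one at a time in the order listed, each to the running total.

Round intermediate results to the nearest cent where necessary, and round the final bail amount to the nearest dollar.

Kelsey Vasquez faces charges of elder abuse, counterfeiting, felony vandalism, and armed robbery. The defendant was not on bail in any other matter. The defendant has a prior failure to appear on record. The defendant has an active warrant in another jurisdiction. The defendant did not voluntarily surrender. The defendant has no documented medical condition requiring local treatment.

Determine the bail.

$1,098,825

Base amounts from the schedule: elder abuse $229,000; counterfeiting $36,050; felony vandalism $38,000; armed robbery $465,000.
Stacking rule: highest base plus $6,000 per additional charge. Highest is armed robbery at $465,000; 3 additional charges → +$18,000. Combined base = $483,000.
Defendant has an active warrant in another jurisdiction (+30%): $483,000 × 1.3 = $627,900.
Prior failure to appear (+75%): $627,900 × 1.75 = $1,098,825.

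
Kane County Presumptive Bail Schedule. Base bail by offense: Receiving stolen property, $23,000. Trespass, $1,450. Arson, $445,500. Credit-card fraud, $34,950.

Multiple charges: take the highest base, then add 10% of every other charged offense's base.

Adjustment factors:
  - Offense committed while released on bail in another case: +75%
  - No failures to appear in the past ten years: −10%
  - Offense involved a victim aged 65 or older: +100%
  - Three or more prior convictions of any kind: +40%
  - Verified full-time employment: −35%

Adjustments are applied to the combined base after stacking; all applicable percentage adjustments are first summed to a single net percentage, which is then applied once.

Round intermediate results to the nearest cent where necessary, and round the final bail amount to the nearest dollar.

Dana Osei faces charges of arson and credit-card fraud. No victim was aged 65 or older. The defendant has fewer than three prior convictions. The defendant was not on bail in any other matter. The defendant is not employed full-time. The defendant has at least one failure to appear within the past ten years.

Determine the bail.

Base amounts from the schedule: arson $445,500; credit-card fraud $34,950.
Stacking rule: highest base plus 10% of each additional charge. Highest is arson at $445,500. Additional: $34,950 × 10% = $3,495. Combined base = $445,500 + $3,495 = $448,995.
No adjustment factors apply to this defendant.

$448,995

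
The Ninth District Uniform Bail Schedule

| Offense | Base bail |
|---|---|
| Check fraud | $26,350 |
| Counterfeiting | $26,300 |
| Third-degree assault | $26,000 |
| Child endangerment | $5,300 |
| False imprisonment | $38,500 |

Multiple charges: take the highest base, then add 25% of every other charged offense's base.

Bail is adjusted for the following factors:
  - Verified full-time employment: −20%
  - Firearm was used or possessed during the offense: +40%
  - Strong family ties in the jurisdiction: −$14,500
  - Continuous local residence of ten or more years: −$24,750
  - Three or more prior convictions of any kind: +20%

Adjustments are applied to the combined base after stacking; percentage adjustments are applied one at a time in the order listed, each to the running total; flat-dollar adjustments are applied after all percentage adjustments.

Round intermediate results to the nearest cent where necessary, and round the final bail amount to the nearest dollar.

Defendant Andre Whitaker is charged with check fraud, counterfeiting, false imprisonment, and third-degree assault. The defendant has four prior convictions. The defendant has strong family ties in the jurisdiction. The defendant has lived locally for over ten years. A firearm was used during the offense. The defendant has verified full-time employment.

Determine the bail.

$38,920

Base amounts from the schedule: check fraud $26,350; counterfeiting $26,300; false imprisonment $38,500; third-degree assault $26,000.
Stacking rule: highest base plus 25% of each additional charge. Highest is false imprisonment at $38,500. Additional: $26,350 × 25% = $6,587.50; $26,300 × 25% = $6,575; $26,000 × 25% = $6,500. Combined base = $38,500 + $19,662.50 = $58,162.50.
Verified full-time employment (−20%): $58,162.50 × 0.8 = $46,530.
Firearm was used or possessed during the offense (+40%): $46,530 × 1.4 = $65,142.
Three or more prior convictions of any kind (+20%): $65,142 × 1.2 = $78,170.40.
Strong family ties in the jurisdiction (−$14,500 flat): $78,170.40 − $14,500 = $63,670.40.
Continuous local residence of ten or more years (−$24,750 flat): $63,670.40 − $24,750 = $38,920.40.
Rounded to the nearest dollar: $38,920.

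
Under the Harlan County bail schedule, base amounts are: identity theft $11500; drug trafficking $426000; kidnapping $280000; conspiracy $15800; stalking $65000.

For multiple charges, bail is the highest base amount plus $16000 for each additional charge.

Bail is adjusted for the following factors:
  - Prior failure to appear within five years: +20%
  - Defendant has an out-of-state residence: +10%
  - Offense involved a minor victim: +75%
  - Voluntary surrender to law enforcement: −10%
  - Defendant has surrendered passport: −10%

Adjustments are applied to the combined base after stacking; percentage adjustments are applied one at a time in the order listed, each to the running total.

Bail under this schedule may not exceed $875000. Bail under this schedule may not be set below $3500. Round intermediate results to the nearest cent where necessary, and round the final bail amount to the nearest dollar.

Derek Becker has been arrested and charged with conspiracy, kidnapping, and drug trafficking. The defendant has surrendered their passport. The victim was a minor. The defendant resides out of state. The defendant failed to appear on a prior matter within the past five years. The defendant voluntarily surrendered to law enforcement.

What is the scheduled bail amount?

Base amounts from the schedule: conspiracy $15800; kidnapping $280000; drug trafficking $426000.
Stacking rule: highest base plus $16000 per additional charge. Highest is drug trafficking at $426000; 2 additional charges → +$32000. Combined base = $458000.
Prior failure to appear within five years (+20%): $458000 × 1.2 = $549600.
Defendant has an out-of-state residence (+10%): $549600 × 1.1 = $604560.
Offense involved a minor victim (+75%): $604560 × 1.75 = $1057980.
Voluntary surrender to law enforcement (−10%): $1057980 × 0.9 = $952182.
Defendant has surrendered passport (−10%): $952182 × 0.9 = $856963.80.
$856963.80 is within the $875000 maximum.
$856963.80 is at or above the $3500 minimum.
Rounded to the nearest dollar: $856964.

$856964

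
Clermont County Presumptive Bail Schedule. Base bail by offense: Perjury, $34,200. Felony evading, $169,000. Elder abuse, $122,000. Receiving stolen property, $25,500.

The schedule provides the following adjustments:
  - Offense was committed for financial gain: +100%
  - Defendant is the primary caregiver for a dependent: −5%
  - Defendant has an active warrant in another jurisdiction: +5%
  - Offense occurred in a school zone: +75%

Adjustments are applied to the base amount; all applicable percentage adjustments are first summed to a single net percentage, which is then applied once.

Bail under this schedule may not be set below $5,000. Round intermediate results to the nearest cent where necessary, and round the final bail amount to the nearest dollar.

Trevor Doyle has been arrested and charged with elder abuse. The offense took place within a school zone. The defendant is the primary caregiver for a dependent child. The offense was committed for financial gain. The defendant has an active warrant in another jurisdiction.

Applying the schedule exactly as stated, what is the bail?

Base amounts from the schedule: elder abuse $122,000.
Single charge. Combined base = $122,000.
Net percentage adjustment: +100% −5% +5% +75% = +175%. $122,000 × 2.75 = $335,500.
$335,500 is at or above the $5,000 minimum.

$335,500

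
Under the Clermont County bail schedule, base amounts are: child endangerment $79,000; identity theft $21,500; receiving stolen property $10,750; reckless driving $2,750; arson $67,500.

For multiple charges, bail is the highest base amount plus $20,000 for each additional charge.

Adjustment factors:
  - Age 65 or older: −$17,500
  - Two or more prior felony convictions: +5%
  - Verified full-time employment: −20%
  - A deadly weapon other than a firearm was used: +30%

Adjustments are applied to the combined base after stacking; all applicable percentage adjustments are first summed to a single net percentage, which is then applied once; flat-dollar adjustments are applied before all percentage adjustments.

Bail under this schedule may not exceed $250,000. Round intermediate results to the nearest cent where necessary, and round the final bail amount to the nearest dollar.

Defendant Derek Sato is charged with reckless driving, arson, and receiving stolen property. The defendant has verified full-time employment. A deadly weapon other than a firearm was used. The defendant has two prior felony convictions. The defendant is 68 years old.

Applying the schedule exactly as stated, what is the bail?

Base amounts from the schedule: reckless driving $2,750; arson $67,500; receiving stolen property $10,750.
Stacking rule: highest base plus $20,000 per additional charge. Highest is arson at $67,500; 2 additional charges → +$40,000. Combined base = $107,500.
Age 65 or older (−$17,500 flat): $107,500 − $17,500 = $90,000.
Net percentage adjustment: +5% −20% +30% = +15%. $90,000 × 1.15 = $103,500.
$103,500 is within the $250,000 maximum.

$103,500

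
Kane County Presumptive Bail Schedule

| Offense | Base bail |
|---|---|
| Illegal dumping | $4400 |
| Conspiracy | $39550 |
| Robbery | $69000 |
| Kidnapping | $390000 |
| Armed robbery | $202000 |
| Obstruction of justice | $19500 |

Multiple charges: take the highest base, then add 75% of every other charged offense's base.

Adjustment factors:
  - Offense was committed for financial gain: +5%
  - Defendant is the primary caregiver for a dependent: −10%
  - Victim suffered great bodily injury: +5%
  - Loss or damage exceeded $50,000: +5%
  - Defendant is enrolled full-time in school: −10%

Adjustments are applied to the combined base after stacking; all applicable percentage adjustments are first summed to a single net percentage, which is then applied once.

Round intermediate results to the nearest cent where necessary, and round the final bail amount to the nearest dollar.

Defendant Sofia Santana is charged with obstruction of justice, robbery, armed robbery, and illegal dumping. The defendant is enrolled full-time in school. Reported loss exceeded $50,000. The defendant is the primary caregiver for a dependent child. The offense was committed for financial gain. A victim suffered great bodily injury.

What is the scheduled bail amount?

Base amounts from the schedule: obstruction of justice $19500; robbery $69000; armed robbery $202000; illegal dumping $4400.
Stacking rule: highest base plus 75% of each additional charge. Highest is armed robbery at $202000. Additional: $19500 × 75% = $14625; $69000 × 75% = $51750; $4400 × 75% = $3300. Combined base = $202000 + $69675 = $271675.
Net percentage adjustment: +5% −10% +5% +5% −10% = −5%. $271675 × 0.95 = $258091.25.
Rounded to the nearest dollar: $258091.

$258091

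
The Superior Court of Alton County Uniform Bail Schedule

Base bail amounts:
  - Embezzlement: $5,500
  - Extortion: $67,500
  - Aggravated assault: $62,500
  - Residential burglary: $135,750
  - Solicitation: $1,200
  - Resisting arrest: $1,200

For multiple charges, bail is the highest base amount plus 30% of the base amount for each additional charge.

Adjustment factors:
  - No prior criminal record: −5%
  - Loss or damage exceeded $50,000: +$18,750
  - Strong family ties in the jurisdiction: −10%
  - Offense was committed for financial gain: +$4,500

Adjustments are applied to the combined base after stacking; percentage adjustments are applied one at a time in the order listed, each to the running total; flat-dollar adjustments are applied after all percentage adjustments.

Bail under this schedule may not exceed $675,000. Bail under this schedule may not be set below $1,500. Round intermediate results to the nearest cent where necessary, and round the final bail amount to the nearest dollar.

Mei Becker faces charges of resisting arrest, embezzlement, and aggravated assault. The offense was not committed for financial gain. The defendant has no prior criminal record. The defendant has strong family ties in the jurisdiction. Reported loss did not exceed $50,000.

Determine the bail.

$55,156

Base amounts from the schedule: resisting arrest $1,200; embezzlement $5,500; aggravated assault $62,500.
Stacking rule: highest base plus 30% of each additional charge. Highest is aggravated assault at $62,500. Additional: $1,200 × 30% = $360; $5,500 × 30% = $1,650. Combined base = $62,500 + $2,010 = $64,510.
No prior criminal record (−5%): $64,510 × 0.95 = $61,284.50.
Strong family ties in the jurisdiction (−10%): $61,284.50 × 0.9 = $55,156.05.
$55,156.05 is within the $675,000 maximum.
$55,156.05 is at or above the $1,500 minimum.
Rounded to the nearest dollar: $55,156.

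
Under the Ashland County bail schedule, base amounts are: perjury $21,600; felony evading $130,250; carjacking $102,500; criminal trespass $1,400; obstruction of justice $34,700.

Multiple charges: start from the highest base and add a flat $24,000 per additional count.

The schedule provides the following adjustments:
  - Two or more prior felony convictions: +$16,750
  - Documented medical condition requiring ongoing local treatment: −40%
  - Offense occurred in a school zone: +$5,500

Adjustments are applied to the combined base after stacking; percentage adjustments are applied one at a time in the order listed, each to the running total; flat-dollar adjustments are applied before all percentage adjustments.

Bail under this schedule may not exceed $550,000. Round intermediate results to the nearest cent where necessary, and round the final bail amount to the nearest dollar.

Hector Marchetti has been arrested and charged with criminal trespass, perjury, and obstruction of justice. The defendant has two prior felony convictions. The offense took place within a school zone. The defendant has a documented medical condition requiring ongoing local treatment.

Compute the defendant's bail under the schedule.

Base amounts from the schedule: criminal trespass $1,400; perjury $21,600; obstruction of justice $34,700.
Stacking rule: highest base plus $24,000 per additional charge. Highest is obstruction of justice at $34,700; 2 additional charges → +$48,000. Combined base = $82,700.
Two or more prior felony convictions (+$16,750 flat): $82,700 + $16,750 = $99,450.
Offense occurred in a school zone (+$5,500 flat): $99,450 + $5,500 = $104,950.
Documented medical condition requiring ongoing local treatment (−40%): $104,950 × 0.6 = $62,970.
$62,970 is within the $550,000 maximum.

$62,970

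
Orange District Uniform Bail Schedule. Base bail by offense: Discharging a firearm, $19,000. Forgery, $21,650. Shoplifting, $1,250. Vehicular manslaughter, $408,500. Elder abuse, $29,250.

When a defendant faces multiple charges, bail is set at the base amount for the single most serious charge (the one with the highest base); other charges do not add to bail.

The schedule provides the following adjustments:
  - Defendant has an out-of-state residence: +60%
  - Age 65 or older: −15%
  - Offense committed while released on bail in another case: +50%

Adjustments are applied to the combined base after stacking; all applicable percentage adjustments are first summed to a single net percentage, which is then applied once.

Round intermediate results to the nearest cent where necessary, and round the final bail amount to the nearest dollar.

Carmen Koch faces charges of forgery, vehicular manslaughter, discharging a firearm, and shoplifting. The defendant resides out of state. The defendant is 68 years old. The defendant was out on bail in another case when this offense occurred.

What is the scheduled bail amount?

Base amounts from the schedule: forgery $21,650; vehicular manslaughter $408,500; discharging a firearm $19,000; shoplifting $1,250.
Stacking rule: use the highest base only. Highest is vehicular manslaughter at $408,500. Combined base = $408,500.
Net percentage adjustment: +60% −15% +50% = +95%. $408,500 × 1.95 = $796,575.

$796,575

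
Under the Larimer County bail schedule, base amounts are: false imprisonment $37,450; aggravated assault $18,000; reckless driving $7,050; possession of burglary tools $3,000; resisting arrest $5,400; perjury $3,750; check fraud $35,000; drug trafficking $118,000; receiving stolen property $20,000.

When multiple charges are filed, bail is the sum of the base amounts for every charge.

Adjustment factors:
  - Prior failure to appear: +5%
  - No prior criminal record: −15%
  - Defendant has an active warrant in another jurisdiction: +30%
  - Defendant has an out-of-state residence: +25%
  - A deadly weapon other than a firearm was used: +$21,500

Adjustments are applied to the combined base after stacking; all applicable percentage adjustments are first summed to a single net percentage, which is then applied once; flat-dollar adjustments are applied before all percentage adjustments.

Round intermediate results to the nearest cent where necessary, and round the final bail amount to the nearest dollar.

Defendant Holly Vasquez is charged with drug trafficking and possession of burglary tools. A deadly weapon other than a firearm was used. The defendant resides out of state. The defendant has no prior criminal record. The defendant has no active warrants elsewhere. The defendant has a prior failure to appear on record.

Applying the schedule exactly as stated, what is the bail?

$163,875

Base amounts from the schedule: drug trafficking $118,000; possession of burglary tools $3,000.
Stacking rule: sum of all bases. $118,000 + $3,000 = $121,000.
A deadly weapon other than a firearm was used (+$21,500 flat): $121,000 + $21,500 = $142,500.
Net percentage adjustment: +5% −15% +25% = +15%. $142,500 × 1.15 = $163,875.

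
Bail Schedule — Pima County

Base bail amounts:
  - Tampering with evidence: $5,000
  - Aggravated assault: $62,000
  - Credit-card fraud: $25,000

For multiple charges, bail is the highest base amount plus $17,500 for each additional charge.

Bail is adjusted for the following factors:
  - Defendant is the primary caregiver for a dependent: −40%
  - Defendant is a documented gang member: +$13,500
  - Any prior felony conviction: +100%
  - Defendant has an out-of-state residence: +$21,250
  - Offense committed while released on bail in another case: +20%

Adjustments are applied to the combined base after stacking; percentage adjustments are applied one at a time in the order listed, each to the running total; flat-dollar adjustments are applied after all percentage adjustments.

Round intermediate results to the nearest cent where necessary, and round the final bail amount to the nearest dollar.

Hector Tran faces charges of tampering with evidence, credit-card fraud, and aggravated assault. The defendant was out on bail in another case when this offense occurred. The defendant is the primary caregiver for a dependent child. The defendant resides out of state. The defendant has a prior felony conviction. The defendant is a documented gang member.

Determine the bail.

$174,430

Base amounts from the schedule: tampering with evidence $5,000; credit-card fraud $25,000; aggravated assault $62,000.
Stacking rule: highest base plus $17,500 per additional charge. Highest is aggravated assault at $62,000; 2 additional charges → +$35,000. Combined base = $97,000.
Defendant is the primary caregiver for a dependent (−40%): $97,000 × 0.6 = $58,200.
Any prior felony conviction (+100%): $58,200 × 2 = $116,400.
Offense committed while released on bail in another case (+20%): $116,400 × 1.2 = $139,680.
Defendant is a documented gang member (+$13,500 flat): $139,680 + $13,500 = $153,180.
Defendant has an out-of-state residence (+$21,250 flat): $153,180 + $21,250 = $174,430.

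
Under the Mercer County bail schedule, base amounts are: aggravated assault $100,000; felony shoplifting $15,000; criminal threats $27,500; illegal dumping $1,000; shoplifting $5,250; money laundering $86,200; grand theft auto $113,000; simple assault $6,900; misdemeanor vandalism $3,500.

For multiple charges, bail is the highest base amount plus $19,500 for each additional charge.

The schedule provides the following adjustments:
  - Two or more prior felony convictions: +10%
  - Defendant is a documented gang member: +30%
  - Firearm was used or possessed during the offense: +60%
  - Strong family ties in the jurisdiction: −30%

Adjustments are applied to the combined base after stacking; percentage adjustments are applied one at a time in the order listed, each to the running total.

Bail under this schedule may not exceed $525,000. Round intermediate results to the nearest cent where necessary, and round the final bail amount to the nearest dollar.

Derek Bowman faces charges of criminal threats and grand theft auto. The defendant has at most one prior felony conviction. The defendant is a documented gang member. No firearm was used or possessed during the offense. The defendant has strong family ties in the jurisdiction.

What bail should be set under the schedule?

Base amounts from the schedule: criminal threats $27,500; grand theft auto $113,000.
Stacking rule: highest base plus $19,500 per additional charge. Highest is grand theft auto at $113,000; 1 additional charge → +$19,500. Combined base = $132,500.
Defendant is a documented gang member (+30%): $132,500 × 1.3 = $172,250.
Strong family ties in the jurisdiction (−30%): $172,250 × 0.7 = $120,575.
$120,575 is within the $525,000 maximum.

$120,575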